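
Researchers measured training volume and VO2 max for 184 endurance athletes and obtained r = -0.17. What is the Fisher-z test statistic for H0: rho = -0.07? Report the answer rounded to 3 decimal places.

z_r = atanh(-0.17) = -0.171667,  z_0 = atanh(-0.07) = -0.070115
SE = 1/√(n−3) = 1/√181 = 0.074329
z = (z_r − z_0)/SE = (-0.171667 − (-0.070115)) / 0.074329 = -0.101552 / 0.074329 = -1.366

-1.366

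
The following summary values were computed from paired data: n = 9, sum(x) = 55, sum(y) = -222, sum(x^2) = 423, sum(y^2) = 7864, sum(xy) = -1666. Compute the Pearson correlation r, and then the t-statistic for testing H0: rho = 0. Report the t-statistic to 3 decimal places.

-2.448

Numerator: nΣxy − (Σx)(Σy) = 9·(-1666) − (55)(-222) = -2784
Denominator: √[(nΣx²−(Σx)²)(nΣy²−(Σy)²)]
  nΣx²−(Σx)² = 9·423 − 3025 = 782;  nΣy²−(Σy)² = 9·7864 − 49284 = 21492
  √(782·21492) = √16806744 = 4099.6029
r = -2784 / 4099.6029 = -0.6791
t = r·√(n−2)/√(1−r²) = -0.6791·√7 / √(1−0.461177) = -1.796730 / 0.734046 = -2.448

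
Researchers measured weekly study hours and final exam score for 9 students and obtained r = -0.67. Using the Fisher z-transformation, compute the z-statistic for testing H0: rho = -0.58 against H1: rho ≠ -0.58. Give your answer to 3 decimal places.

-0.363

z_r = atanh(-0.67) = -0.810743,  z_0 = atanh(-0.58) = -0.662463
SE = 1/√(n−3) = 1/√6 = 0.408248
z = (z_r − z_0)/SE = (-0.810743 − (-0.662463)) / 0.408248 = -0.148280 / 0.408248 = -0.363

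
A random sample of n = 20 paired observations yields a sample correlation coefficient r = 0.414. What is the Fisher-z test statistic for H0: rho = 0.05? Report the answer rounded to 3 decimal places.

Fisher z: atanh(0.414) = 0.440429, atanh(0.05) = 0.050042
z = (z_r − z_0)·√(n−3) = (0.440429 − 0.050042)·√17 = 0.390387 · 4.123106 = 1.610

1.610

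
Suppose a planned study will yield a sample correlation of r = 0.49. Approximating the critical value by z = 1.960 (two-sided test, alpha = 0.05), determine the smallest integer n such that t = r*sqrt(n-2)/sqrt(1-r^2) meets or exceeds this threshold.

r√(n−2)/√(1−r²) ≥ 1.960  ⇔  n−2 ≥ (1.960)²·(1−r²)/r²
(1−r²)/r² = (1−0.2401)/0.2401 = 3.1649
n ≥ 2 + 3.8416·3.1649 = 2 + 12.1583 = 14.1583
⌈14.1583⌉ = 15

15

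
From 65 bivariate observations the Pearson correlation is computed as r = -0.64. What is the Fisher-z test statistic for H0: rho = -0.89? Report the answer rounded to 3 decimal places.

5.226

z_r = atanh(-0.64) = -0.758174,  z_0 = atanh(-0.89) = -1.421926
SE = 1/√(n−3) = 1/√62 = 0.127000
z = (z_r − z_0)/SE = (-0.758174 − (-1.421926)) / 0.127000 = 0.663752 / 0.127000 = 5.226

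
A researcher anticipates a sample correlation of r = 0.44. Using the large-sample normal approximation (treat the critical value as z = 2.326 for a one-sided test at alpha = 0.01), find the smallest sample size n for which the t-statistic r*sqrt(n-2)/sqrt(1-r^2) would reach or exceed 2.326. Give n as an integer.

Need r·√(n−2)/√(1−r²) ≥ 2.326
√(n−2) ≥ 2.326·√(1−0.1936) / 0.44 = 2.326·0.897998 / 0.44 = 4.7471
n−2 ≥ 22.5350  ⇒  n ≥ 24.5350
Smallest integer n = 25

25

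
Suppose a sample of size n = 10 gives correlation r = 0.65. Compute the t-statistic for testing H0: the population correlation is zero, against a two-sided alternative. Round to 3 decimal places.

2.419

1 − r² = 1 − 0.4225 = 0.5775;  √(1−r²) = 0.759934
√(n−2) = √8 = 2.828427
t = r·√(n−2)/√(1−r²) = 0.65 · 2.828427 / 0.759934 = 2.419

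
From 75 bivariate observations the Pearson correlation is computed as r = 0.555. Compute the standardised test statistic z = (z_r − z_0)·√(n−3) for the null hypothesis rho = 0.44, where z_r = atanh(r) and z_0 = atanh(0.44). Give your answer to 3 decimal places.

Fisher z: atanh(0.555) = 0.625578, atanh(0.44) = 0.472231
z = (z_r − z_0)·√(n−3) = (0.625578 − 0.472231)·√72 = 0.153347 · 8.485281 = 1.301

1.301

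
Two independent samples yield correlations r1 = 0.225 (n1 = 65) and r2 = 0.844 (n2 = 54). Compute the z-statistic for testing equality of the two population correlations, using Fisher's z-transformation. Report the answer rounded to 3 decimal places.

-5.322

Fisher z-transforms: z1 = atanh(0.225) = 0.228917, z2 = atanh(0.844) = 1.234918; difference d = -1.006001
Var(d) = 1/62 + 1/51 = 0.0161290 + 0.0196078 = 0.0357368
z = d/√Var(d) = -1.006001 / √0.0357368 = -1.006001 / 0.189042 = -5.322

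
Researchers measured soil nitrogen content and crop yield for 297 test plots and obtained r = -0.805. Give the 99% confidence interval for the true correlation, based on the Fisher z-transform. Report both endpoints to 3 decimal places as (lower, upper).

Fisher z: z_r = atanh(r) = ½·ln((1+(-0.805))/(1−(-0.805))) = -1.112658
SE(z) = 1/√(n−3) = 1/√294 = 0.058321
99% ⇒ z* = 2.576; margin = 2.576·0.058321 = 0.150235
CI on z-scale: (-1.262893, -0.962423)
Back-transform: tanh(-1.262893) = -0.851860, tanh(-0.962423) = -0.745356

(-0.852, -0.745)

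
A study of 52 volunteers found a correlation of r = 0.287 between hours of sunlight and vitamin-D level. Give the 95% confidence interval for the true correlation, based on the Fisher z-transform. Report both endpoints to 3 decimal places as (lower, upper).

Fisher z: z_r = atanh(r) = ½·ln((1+0.287)/(1−0.287)) = 0.295294
SE(z) = 1/√(n−3) = 1/√49 = 0.142857
95% ⇒ z* = 1.960; margin = 1.960·0.142857 = 0.280000
CI on z-scale: (0.015294, 0.575294)
Back-transform: tanh(0.015294) = 0.015293, tanh(0.575294) = 0.519237

(0.015, 0.519)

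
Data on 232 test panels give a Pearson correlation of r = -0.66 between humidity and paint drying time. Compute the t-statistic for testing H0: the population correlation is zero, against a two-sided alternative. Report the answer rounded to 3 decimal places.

-13.323

1 − r² = 1 − 0.4356 = 0.5644;  √(1−r²) = 0.751266
√(n−2) = √230 = 15.165751
t = r·√(n−2)/√(1−r²) = -0.66 · 15.165751 / 0.751266 = -13.323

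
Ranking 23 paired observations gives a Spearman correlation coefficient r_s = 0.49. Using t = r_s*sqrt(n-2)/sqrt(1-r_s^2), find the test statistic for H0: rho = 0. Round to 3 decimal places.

2.576

1 − r_s² = 1 − 0.2401 = 0.7599;  √(1−r_s²) = 0.871722
√(n−2) = √21 = 4.582576
t = r_s·√(n−2)/√(1−r_s²) = 0.49 · 4.582576 / 0.871722 = 2.576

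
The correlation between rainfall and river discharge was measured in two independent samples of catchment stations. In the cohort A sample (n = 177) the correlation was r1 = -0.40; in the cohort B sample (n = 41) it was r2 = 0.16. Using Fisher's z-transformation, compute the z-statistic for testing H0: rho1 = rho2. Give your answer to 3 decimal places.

-3.267

z1 = atanh(-0.40) = -0.423649,  z2 = atanh(0.16) = 0.161387
SE = √(1/(n1−3) + 1/(n2−3)) = √(1/174 + 1/38) = √(0.0057471 + 0.0263158) = √0.0320629 = 0.179061
z = (z1 − z2)/SE = (-0.423649 − 0.161387) / 0.179061 = -0.585036 / 0.179061 = -3.267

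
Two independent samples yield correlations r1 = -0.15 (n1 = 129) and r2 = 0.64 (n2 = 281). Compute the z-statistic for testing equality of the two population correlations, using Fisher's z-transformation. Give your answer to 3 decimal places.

-8.467

z1 = atanh(-0.15) = -0.151140,  z2 = atanh(0.64) = 0.758174
SE = √(1/(n1−3) + 1/(n2−3)) = √(1/126 + 1/278) = √(0.0079365 + 0.0035971) = √0.0115336 = 0.107395
z = (z1 − z2)/SE = (-0.151140 − 0.758174) / 0.107395 = -0.909314 / 0.107395 = -8.467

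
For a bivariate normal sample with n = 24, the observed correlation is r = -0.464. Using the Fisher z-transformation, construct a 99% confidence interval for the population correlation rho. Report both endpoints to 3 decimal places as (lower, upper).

z_r = atanh(-0.464) = -0.502397;  SE = 1/√(n−3) = 1/√21 = 0.218218
z-limits: -0.502397 ± 2.576·0.218218 = -0.502397 ± 0.562130 = [-1.064527, 0.059733]
ρ-limits: (tanh -1.064527, tanh 0.059733) = (-0.787, 0.060)

(-0.787, 0.060)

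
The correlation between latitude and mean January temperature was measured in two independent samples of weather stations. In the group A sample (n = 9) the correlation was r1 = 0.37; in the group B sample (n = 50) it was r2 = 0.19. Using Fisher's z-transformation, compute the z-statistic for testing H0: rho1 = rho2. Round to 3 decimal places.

Fisher z-transforms: z1 = atanh(0.37) = 0.388423, z2 = atanh(0.19) = 0.192337; difference d = 0.196086
Var(d) = 1/6 + 1/47 = 0.1666667 + 0.0212766 = 0.1879433
z = d/√Var(d) = 0.196086 / √0.1879433 = 0.196086 / 0.433524 = 0.452

0.452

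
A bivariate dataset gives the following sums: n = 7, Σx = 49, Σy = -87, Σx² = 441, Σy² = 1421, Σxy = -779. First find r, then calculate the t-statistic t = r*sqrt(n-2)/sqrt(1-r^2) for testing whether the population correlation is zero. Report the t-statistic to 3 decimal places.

S_xy = nΣxy − ΣxΣy = 7·(-779) − 49·(-87) = -5453 − (-4263) = -1190
S_xx = nΣx² − (Σx)² = 7·441 − 49² = 3087 − 2401 = 686
S_yy = nΣy² − (Σy)² = 7·1421 − (-87)² = 9947 − 7569 = 2378
r = S_xy / √(S_xx·S_yy) = -1190 / √(686·2378) = -1190 / √1631308 = -1190 / 1277.2267 = -0.9317
t = r·√(n−2)/√(1−r²) = -0.9317·√5 / √(1−0.868065) = -2.083345 / 0.363229 = -5.736

-5.736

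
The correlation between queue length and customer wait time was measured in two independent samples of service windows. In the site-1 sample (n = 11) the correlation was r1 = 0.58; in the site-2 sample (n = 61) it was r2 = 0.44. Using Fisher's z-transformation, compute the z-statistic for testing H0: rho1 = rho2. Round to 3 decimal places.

Fisher z-transforms: z1 = atanh(0.58) = 0.662463, z2 = atanh(0.44) = 0.472231; difference d = 0.190232
Var(d) = 1/8 + 1/58 = 0.1250000 + 0.0172414 = 0.1422414
z = d/√Var(d) = 0.190232 / √0.1422414 = 0.190232 / 0.377149 = 0.504

0.504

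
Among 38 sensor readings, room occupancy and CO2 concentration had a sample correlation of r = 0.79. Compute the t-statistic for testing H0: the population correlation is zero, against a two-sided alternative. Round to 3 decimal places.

t = r·√(n−2) / √(1−r²) with r = 0.79, n = 38
  = 0.79·√36 / √(1 − 0.6241)
  = 0.79·6.000000 / 0.613107
  = 4.740000 / 0.613107 = 7.731

7.731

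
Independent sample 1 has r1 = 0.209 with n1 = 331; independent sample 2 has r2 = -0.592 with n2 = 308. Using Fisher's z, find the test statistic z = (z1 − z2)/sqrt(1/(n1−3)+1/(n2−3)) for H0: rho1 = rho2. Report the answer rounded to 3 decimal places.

z1 = atanh(0.209) = 0.212125,  z2 = atanh(-0.592) = -0.680740
SE = √(1/(n1−3) + 1/(n2−3)) = √(1/328 + 1/305) = √(0.0030488 + 0.0032787) = √0.0063275 = 0.079546
z = (z1 − z2)/SE = (0.212125 − (-0.680740)) / 0.079546 = 0.892865 / 0.079546 = 11.225

11.225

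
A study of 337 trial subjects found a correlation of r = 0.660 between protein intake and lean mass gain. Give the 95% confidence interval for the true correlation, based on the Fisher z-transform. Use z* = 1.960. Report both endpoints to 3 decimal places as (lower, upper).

Fisher z: z_r = atanh(r) = ½·ln((1+0.660)/(1−0.660)) = 0.792814
SE(z) = 1/√(n−3) = 1/√334 = 0.054718
95% ⇒ z* = 1.960; margin = 1.960·0.054718 = 0.107247
CI on z-scale: (0.685567, 0.900061)
Back-transform: tanh(0.685567) = 0.595127, tanh(0.900061) = 0.716328

(0.595, 0.716)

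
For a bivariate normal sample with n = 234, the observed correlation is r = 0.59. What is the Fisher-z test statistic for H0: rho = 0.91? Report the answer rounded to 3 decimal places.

-12.917

Fisher z: atanh(0.59) = 0.677666, atanh(0.91) = 1.527524
z = (z_r − z_0)·√(n−3) = (0.677666 − 1.527524)·√231 = -0.849858 · 15.198684 = -12.917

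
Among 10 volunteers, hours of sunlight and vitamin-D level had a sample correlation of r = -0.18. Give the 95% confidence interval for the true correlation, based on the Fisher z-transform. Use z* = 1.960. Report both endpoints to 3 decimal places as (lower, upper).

Fisher z: z_r = atanh(r) = ½·ln((1+(-0.18))/(1−(-0.18))) = -0.181983
SE(z) = 1/√(n−3) = 1/√7 = 0.377964
95% ⇒ z* = 1.960; margin = 1.960·0.377964 = 0.740809
CI on z-scale: (-0.922792, 0.558826)
Back-transform: tanh(-0.922792) = -0.727216, tanh(0.558826) = 0.507106

(-0.727, 0.507)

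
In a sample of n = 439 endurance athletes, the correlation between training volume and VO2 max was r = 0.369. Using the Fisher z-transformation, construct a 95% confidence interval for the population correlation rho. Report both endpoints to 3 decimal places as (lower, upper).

(0.285, 0.447)

z_r = atanh(0.369) = 0.387265;  SE = 1/√(n−3) = 1/√436 = 0.047891
z-limits: 0.387265 ± 1.960·0.047891 = 0.387265 ± 0.093866 = [0.293399, 0.481131]
ρ-limits: (tanh 0.293399, tanh 0.481131) = (0.285, 0.447)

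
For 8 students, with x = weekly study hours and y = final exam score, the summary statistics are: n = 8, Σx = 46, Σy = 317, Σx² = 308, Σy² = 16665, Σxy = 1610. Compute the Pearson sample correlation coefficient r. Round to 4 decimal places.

Numerator: nΣxy − (Σx)(Σy) = 8·1610 − (46)(317) = -1702
Denominator: √[(nΣx²−(Σx)²)(nΣy²−(Σy)²)]
  nΣx²−(Σx)² = 8·308 − 2116 = 348;  nΣy²−(Σy)² = 8·16665 − 100489 = 32831
  √(348·32831) = √11425188 = 3380.1166
r = -1702 / 3380.1166 = -0.5035

-0.5035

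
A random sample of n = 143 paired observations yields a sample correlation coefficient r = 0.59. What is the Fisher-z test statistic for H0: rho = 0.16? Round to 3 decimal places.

6.109

Fisher z: atanh(0.59) = 0.677666, atanh(0.16) = 0.161387
z = (z_r − z_0)·√(n−3) = (0.677666 − 0.161387)·√140 = 0.516279 · 11.832160 = 6.109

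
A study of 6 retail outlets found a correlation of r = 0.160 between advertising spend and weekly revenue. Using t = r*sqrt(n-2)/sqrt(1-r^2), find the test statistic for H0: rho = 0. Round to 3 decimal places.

1 − r² = 1 − 0.025600 = 0.974400;  √(1−r²) = 0.987117
√(n−2) = √4 = 2.000000
t = r·√(n−2)/√(1−r²) = 0.160 · 2.000000 / 0.987117 = 0.324

0.324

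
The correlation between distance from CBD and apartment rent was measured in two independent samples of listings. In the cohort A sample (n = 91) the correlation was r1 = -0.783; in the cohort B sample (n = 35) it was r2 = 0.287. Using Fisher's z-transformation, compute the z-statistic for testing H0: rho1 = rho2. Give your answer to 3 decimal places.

-6.532

z1 = atanh(-0.783) = -1.053078,  z2 = atanh(0.287) = 0.295294
SE = √(1/(n1−3) + 1/(n2−3)) = √(1/88 + 1/32) = √(0.0113636 + 0.0312500) = √0.0426136 = 0.206431
z = (z1 − z2)/SE = (-1.053078 − 0.295294) / 0.206431 = -1.348372 / 0.206431 = -6.532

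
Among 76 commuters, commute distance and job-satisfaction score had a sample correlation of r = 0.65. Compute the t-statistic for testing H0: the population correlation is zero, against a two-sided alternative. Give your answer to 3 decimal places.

1 − r² = 1 − 0.4225 = 0.5775;  √(1−r²) = 0.759934
√(n−2) = √74 = 8.602325
t = r·√(n−2)/√(1−r²) = 0.65 · 8.602325 / 0.759934 = 7.358

7.358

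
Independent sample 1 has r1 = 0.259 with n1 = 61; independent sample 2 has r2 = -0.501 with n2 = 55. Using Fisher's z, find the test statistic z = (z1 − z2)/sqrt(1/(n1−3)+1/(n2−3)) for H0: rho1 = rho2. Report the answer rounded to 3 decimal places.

4.271

z1 = atanh(0.259) = 0.265036,  z2 = atanh(-0.501) = -0.550640
SE = √(1/(n1−3) + 1/(n2−3)) = √(1/58 + 1/52) = √(0.0172414 + 0.0192308) = √0.0364722 = 0.190977
z = (z1 − z2)/SE = (0.265036 − (-0.550640)) / 0.190977 = 0.815676 / 0.190977 = 4.271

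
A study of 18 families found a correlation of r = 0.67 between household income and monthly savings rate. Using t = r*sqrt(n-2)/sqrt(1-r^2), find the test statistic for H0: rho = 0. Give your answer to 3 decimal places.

3.610

t = r·√(n−2) / √(1−r²) with r = 0.67, n = 18
  = 0.67·√16 / √(1 − 0.4489)
  = 0.67·4.000000 / 0.742361
  = 2.680000 / 0.742361 = 3.610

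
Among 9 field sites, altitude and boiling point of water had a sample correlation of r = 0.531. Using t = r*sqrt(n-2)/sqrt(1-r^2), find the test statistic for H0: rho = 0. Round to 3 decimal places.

1.658

t = r·√(n−2) / √(1−r²) with r = 0.531, n = 9
  = 0.531·√7 / √(1 − 0.281961)
  = 0.531·2.645751 / 0.847372
  = 1.404894 / 0.847372 = 1.658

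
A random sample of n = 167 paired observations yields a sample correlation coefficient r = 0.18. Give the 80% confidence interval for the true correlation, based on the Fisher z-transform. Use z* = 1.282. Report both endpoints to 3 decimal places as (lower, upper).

(0.082, 0.275)

z_r = atanh(0.18) = 0.181983;  SE = 1/√(n−3) = 1/√164 = 0.078087
z-limits: 0.181983 ± 1.282·0.078087 = 0.181983 ± 0.100108 = [0.081875, 0.282091]
ρ-limits: (tanh 0.081875, tanh 0.282091) = (0.082, 0.275)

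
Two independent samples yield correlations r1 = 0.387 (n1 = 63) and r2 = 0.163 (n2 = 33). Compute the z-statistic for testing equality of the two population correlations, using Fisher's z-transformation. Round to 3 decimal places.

z1 = atanh(0.387) = 0.408267,  z2 = atanh(0.163) = 0.164467
SE = √(1/(n1−3) + 1/(n2−3)) = √(1/60 + 1/30) = √(0.0166667 + 0.0333333) = √0.0500000 = 0.223607
z = (z1 − z2)/SE = (0.408267 − 0.164467) / 0.223607 = 0.243800 / 0.223607 = 1.090

1.090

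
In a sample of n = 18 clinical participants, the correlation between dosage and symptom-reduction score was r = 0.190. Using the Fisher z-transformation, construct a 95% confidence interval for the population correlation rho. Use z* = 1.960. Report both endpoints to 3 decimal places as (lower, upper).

(-0.304, 0.603)

z_r = atanh(0.190) = 0.192337;  SE = 1/√(n−3) = 1/√15 = 0.258199
z-limits: 0.192337 ± 1.960·0.258199 = 0.192337 ± 0.506070 = [-0.313733, 0.698407]
ρ-limits: (tanh -0.313733, tanh 0.698407) = (-0.304, 0.603)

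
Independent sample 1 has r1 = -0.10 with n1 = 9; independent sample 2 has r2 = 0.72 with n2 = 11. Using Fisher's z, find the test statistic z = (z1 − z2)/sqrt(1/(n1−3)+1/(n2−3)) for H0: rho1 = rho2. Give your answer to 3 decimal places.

z1 = atanh(-0.10) = -0.100335,  z2 = atanh(0.72) = 0.907645
SE = √(1/(n1−3) + 1/(n2−3)) = √(1/6 + 1/8) = √(0.1666667 + 0.1250000) = √0.2916667 = 0.540062
z = (z1 − z2)/SE = (-0.100335 − 0.907645) / 0.540062 = -1.007980 / 0.540062 = -1.866

-1.866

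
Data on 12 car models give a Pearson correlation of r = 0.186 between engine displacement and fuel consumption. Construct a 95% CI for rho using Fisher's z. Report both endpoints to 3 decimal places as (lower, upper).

z_r = atanh(0.186) = 0.188191;  SE = 1/√(n−3) = 1/√9 = 0.333333
z-limits: 0.188191 ± 1.960·0.333333 = 0.188191 ± 0.653333 = [-0.465142, 0.841524]
ρ-limits: (tanh -0.465142, tanh 0.841524) = (-0.434, 0.687)

(-0.434, 0.687)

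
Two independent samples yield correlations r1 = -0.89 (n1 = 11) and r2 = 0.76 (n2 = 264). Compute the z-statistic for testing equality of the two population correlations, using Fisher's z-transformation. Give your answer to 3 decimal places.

Fisher z-transforms: z1 = atanh(-0.89) = -1.421926, z2 = atanh(0.76) = 0.996215; difference d = -2.418141
Var(d) = 1/8 + 1/261 = 0.1250000 + 0.0038314 = 0.1288314
z = d/√Var(d) = -2.418141 / √0.1288314 = -2.418141 / 0.358931 = -6.737

-6.737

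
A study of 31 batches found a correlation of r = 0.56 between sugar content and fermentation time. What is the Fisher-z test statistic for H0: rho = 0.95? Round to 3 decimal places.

z_r = atanh(0.56) = 0.632833,  z_0 = atanh(0.95) = 1.831781
SE = 1/√(n−3) = 1/√28 = 0.188982
z = (z_r − z_0)/SE = (0.632833 − 1.831781) / 0.188982 = -1.198948 / 0.188982 = -6.344

-6.344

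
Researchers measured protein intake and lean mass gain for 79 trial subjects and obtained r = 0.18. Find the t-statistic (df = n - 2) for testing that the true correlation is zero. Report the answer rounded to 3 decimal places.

1.606

t = r·√(n−2) / √(1−r²) with r = 0.18, n = 79
  = 0.18·√77 / √(1 − 0.0324)
  = 0.18·8.774964 / 0.983667
  = 1.579494 / 0.983667 = 1.606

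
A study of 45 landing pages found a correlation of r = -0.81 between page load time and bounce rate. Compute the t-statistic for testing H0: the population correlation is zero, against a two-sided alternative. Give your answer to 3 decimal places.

-9.057

t = r·√(n−2) / √(1−r²) with r = -0.81, n = 45
  = -0.81·√43 / √(1 − 0.6561)
  = -0.81·6.557439 / 0.586430
  = -5.311526 / 0.586430 = -9.057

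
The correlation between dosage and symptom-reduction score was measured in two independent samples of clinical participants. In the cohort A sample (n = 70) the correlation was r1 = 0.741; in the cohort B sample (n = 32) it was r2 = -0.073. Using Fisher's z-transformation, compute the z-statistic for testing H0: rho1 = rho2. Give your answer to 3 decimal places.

Fisher z-transforms: z1 = atanh(0.741) = 0.952693, z2 = atanh(-0.073) = -0.073130; difference d = 1.025823
Var(d) = 1/67 + 1/29 = 0.0149254 + 0.0344828 = 0.0494082
z = d/√Var(d) = 1.025823 / √0.0494082 = 1.025823 / 0.222280 = 4.615

4.615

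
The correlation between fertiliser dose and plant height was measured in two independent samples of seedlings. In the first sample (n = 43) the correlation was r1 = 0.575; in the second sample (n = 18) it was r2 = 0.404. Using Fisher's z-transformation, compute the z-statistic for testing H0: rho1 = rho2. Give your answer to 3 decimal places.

0.748

z1 = atanh(0.575) = 0.654961,  z2 = atanh(0.404) = 0.428420
SE = √(1/(n1−3) + 1/(n2−3)) = √(1/40 + 1/15) = √(0.0250000 + 0.0666667) = √0.0916667 = 0.302765
z = (z1 − z2)/SE = (0.654961 − 0.428420) / 0.302765 = 0.226541 / 0.302765 = 0.748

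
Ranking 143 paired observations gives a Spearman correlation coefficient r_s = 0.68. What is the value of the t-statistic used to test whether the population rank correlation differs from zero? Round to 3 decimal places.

11.013

1 − r_s² = 1 − 0.4624 = 0.5376;  √(1−r_s²) = 0.733212
√(n−2) = √141 = 11.874342
t = r_s·√(n−2)/√(1−r_s²) = 0.68 · 11.874342 / 0.733212 = 11.013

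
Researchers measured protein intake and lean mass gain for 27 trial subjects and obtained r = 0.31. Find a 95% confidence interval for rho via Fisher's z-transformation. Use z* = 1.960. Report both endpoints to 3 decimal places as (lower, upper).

Fisher z: z_r = atanh(r) = ½·ln((1+0.31)/(1−0.31)) = 0.320545
SE(z) = 1/√(n−3) = 1/√24 = 0.204124
95% ⇒ z* = 1.960; margin = 1.960·0.204124 = 0.400083
CI on z-scale: (-0.079538, 0.720628)
Back-transform: tanh(-0.079538) = -0.079371, tanh(0.720628) = 0.617298

(-0.079, 0.617)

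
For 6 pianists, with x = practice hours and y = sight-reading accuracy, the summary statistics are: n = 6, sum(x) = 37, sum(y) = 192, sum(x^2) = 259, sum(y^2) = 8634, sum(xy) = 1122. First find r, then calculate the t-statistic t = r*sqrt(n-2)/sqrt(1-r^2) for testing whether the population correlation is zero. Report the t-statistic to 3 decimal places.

-0.459

S_xy = nΣxy − ΣxΣy = 6·1122 − 37·192 = 6732 − 7104 = -372
S_xx = nΣx² − (Σx)² = 6·259 − 37² = 1554 − 1369 = 185
S_yy = nΣy² − (Σy)² = 6·8634 − 192² = 51804 − 36864 = 14940
r = S_xy / √(S_xx·S_yy) = -372 / √(185·14940) = -372 / √2763900 = -372 / 1662.4981 = -0.2238
t = r·√(n−2)/√(1−r²) = -0.2238·√4 / √(1−0.050086) = -0.447600 / 0.974635 = -0.459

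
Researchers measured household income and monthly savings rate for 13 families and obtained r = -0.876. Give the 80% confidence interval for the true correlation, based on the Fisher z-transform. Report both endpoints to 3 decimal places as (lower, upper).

(-0.943, -0.741)

z_r = atanh(-0.876) = -1.358308;  SE = 1/√(n−3) = 1/√10 = 0.316228
z-limits: -1.358308 ± 1.282·0.316228 = -1.358308 ± 0.405404 = [-1.763712, -0.952904]
ρ-limits: (tanh -1.763712, tanh -0.952904) = (-0.943, -0.741)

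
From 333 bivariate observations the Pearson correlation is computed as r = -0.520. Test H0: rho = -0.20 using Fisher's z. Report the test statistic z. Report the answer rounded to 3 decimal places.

-6.787

z_r = atanh(-0.520) = -0.576340,  z_0 = atanh(-0.20) = -0.202733
SE = 1/√(n−3) = 1/√330 = 0.055048
z = (z_r − z_0)/SE = (-0.576340 − (-0.202733)) / 0.055048 = -0.373607 / 0.055048 = -6.787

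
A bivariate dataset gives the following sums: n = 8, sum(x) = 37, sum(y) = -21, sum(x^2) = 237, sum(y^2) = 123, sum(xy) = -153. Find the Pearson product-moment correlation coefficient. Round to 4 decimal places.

S_xy = nΣxy − ΣxΣy = 8·(-153) − 37·(-21) = -1224 − (-777) = -447
S_xx = nΣx² − (Σx)² = 8·237 − 37² = 1896 − 1369 = 527
S_yy = nΣy² − (Σy)² = 8·123 − (-21)² = 984 − 441 = 543
r = S_xy / √(S_xx·S_yy) = -447 / √(527·543) = -447 / √286161 = -447 / 534.9402 = -0.8356

-0.8356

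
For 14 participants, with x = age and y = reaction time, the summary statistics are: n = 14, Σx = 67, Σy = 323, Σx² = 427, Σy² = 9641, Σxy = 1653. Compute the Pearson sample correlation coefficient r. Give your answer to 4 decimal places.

Numerator: nΣxy − (Σx)(Σy) = 14·1653 − (67)(323) = 1501
Denominator: √[(nΣx²−(Σx)²)(nΣy²−(Σy)²)]
  nΣx²−(Σx)² = 14·427 − 4489 = 1489;  nΣy²−(Σy)² = 14·9641 − 104329 = 30645
  √(1489·30645) = √45630405 = 6755.0281
r = 1501 / 6755.0281 = 0.2222

0.2222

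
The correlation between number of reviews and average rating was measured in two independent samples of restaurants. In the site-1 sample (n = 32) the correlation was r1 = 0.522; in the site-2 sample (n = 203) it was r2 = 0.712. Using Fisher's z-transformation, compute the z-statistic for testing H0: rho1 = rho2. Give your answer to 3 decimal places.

-1.571

z1 = atanh(0.522) = 0.579085,  z2 = atanh(0.712) = 0.891229
SE = √(1/(n1−3) + 1/(n2−3)) = √(1/29 + 1/200) = √(0.0344828 + 0.0050000) = √0.0394828 = 0.198703
z = (z1 − z2)/SE = (0.579085 − 0.891229) / 0.198703 = -0.312144 / 0.198703 = -1.571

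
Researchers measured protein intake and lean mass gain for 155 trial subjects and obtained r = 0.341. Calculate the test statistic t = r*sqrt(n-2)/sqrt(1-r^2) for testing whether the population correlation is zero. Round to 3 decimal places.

1 − r² = 1 − 0.116281 = 0.883719;  √(1−r²) = 0.940063
√(n−2) = √153 = 12.369317
t = r·√(n−2)/√(1−r²) = 0.341 · 12.369317 / 0.940063 = 4.487

4.487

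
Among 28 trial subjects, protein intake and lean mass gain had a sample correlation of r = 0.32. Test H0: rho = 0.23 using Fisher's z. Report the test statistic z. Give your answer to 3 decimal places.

0.487

Fisher z: atanh(0.32) = 0.331647, atanh(0.23) = 0.234189
z = (z_r − z_0)·√(n−3) = (0.331647 − 0.234189)·√25 = 0.097458 · 5.000000 = 0.487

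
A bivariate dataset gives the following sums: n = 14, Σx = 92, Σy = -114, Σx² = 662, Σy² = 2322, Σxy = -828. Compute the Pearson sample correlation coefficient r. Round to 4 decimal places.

Numerator: nΣxy − (Σx)(Σy) = 14·(-828) − (92)(-114) = -1104
Denominator: √[(nΣx²−(Σx)²)(nΣy²−(Σy)²)]
  nΣx²−(Σx)² = 14·662 − 8464 = 804;  nΣy²−(Σy)² = 14·2322 − 12996 = 19512
  √(804·19512) = √15687648 = 3960.7636
r = -1104 / 3960.7636 = -0.2787

-0.2787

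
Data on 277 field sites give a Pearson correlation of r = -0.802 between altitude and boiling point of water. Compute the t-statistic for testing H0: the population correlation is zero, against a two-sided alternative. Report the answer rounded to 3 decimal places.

1 − r² = 1 − 0.643204 = 0.356796;  √(1−r²) = 0.597324
√(n−2) = √275 = 16.583124
t = r·√(n−2)/√(1−r²) = -0.802 · 16.583124 / 0.597324 = -22.265

-22.265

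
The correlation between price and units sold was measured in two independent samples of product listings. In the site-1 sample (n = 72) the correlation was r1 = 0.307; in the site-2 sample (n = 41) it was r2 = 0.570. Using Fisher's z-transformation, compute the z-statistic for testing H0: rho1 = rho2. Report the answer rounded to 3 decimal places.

z1 = atanh(0.307) = 0.317230,  z2 = atanh(0.570) = 0.647523
SE = √(1/(n1−3) + 1/(n2−3)) = √(1/69 + 1/38) = √(0.0144928 + 0.0263158) = √0.0408086 = 0.202011
z = (z1 − z2)/SE = (0.317230 − 0.647523) / 0.202011 = -0.330293 / 0.202011 = -1.635

-1.635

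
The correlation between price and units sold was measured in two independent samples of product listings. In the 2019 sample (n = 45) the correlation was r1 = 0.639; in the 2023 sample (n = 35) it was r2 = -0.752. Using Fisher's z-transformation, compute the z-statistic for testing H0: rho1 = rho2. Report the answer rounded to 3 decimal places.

7.390

z1 = atanh(0.639) = 0.756482,  z2 = atanh(-0.752) = -0.977542
SE = √(1/(n1−3) + 1/(n2−3)) = √(1/42 + 1/32) = √(0.0238095 + 0.0312500) = √0.0550595 = 0.234648
z = (z1 − z2)/SE = (0.756482 − (-0.977542)) / 0.234648 = 1.734024 / 0.234648 = 7.390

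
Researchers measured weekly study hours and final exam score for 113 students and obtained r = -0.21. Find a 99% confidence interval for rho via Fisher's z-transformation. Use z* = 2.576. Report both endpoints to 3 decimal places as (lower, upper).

(-0.429, 0.032)

Fisher z: z_r = atanh(r) = ½·ln((1+(-0.21))/(1−(-0.21))) = -0.213171
SE(z) = 1/√(n−3) = 1/√110 = 0.095346
99% ⇒ z* = 2.576; margin = 2.576·0.095346 = 0.245611
CI on z-scale: (-0.458782, 0.032440)
Back-transform: tanh(-0.458782) = -0.429091, tanh(0.032440) = 0.032429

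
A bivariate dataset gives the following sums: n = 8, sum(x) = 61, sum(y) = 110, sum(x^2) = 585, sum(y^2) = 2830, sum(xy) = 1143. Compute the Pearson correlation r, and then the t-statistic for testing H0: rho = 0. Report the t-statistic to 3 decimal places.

S_xy = nΣxy − ΣxΣy = 8·1143 − 61·110 = 9144 − 6710 = 2434
S_xx = nΣx² − (Σx)² = 8·585 − 61² = 4680 − 3721 = 959
S_yy = nΣy² − (Σy)² = 8·2830 − 110² = 22640 − 12100 = 10540
r = S_xy / √(S_xx·S_yy) = 2434 / √(959·10540) = 2434 / √10107860 = 2434 / 3179.2861 = 0.7656
t = r·√(n−2)/√(1−r²) = 0.7656·√6 / √(1−0.586143) = 1.875329 / 0.643317 = 2.915

2.915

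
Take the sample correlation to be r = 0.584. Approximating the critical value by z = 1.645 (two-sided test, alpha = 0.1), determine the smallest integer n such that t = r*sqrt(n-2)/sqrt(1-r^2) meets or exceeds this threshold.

8

r√(n−2)/√(1−r²) ≥ 1.645  ⇔  n−2 ≥ (1.645)²·(1−r²)/r²
(1−r²)/r² = (1−0.341056)/0.341056 = 1.9321
n ≥ 2 + 2.706025·1.9321 = 2 + 5.2283 = 7.2283
⌈7.2283⌉ = 8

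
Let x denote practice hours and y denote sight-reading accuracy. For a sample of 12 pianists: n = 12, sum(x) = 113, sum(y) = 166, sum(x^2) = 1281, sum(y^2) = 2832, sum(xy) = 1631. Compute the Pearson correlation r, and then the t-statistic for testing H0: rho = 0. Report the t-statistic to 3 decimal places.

0.642

S_xy = nΣxy − ΣxΣy = 12·1631 − 113·166 = 19572 − 18758 = 814
S_xx = nΣx² − (Σx)² = 12·1281 − 113² = 15372 − 12769 = 2603
S_yy = nΣy² − (Σy)² = 12·2832 − 166² = 33984 − 27556 = 6428
r = S_xy / √(S_xx·S_yy) = 814 / √(2603·6428) = 814 / √16732084 = 814 / 4090.4870 = 0.1990
t = r·√(n−2)/√(1−r²) = 0.1990·√10 / √(1−0.039601) = 0.629293 / 0.979999 = 0.642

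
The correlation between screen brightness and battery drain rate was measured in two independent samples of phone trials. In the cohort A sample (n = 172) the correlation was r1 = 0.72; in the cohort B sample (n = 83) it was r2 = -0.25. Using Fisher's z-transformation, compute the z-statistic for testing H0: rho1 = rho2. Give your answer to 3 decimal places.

Fisher z-transforms: z1 = atanh(0.72) = 0.907645, z2 = atanh(-0.25) = -0.255413; difference d = 1.163058
Var(d) = 1/169 + 1/80 = 0.0059172 + 0.0125000 = 0.0184172
z = d/√Var(d) = 1.163058 / √0.0184172 = 1.163058 / 0.135710 = 8.570

8.570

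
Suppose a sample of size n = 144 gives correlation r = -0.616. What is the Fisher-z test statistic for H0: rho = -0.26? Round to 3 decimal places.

z_r = atanh(-0.616) = -0.718533,  z_0 = atanh(-0.26) = -0.266108
SE = 1/√(n−3) = 1/√141 = 0.084215
z = (z_r − z_0)/SE = (-0.718533 − (-0.266108)) / 0.084215 = -0.452425 / 0.084215 = -5.372

-5.372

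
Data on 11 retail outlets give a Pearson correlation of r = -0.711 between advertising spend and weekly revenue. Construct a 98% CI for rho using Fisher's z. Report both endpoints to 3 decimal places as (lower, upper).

(-0.937, -0.067)

Fisher z: z_r = atanh(r) = ½·ln((1+(-0.711))/(1−(-0.711))) = -0.889203
SE(z) = 1/√(n−3) = 1/√8 = 0.353553
98% ⇒ z* = 2.326; margin = 2.326·0.353553 = 0.822364
CI on z-scale: (-1.711567, -0.066839)
Back-transform: tanh(-1.711567) = -0.936840, tanh(-0.066839) = -0.066740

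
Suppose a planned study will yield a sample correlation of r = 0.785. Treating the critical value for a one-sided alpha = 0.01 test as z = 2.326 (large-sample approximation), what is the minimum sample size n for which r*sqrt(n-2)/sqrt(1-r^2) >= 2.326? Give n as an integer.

6

Need r·√(n−2)/√(1−r²) ≥ 2.326
√(n−2) ≥ 2.326·√(1−0.616225) / 0.785 = 2.326·0.619496 / 0.785 = 1.8356
n−2 ≥ 3.3694  ⇒  n ≥ 5.3694
Smallest integer n = 6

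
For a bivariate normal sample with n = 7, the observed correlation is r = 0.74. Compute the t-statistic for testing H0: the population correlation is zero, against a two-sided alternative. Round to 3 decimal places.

2.460

t = r·√(n−2) / √(1−r²) with r = 0.74, n = 7
  = 0.74·√5 / √(1 − 0.5476)
  = 0.74·2.236068 / 0.672607
  = 1.654690 / 0.672607 = 2.460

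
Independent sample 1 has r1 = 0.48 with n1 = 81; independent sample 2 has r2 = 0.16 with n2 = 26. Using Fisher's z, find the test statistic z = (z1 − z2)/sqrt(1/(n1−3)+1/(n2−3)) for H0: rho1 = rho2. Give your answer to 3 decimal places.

Fisher z-transforms: z1 = atanh(0.48) = 0.522984, z2 = atanh(0.16) = 0.161387; difference d = 0.361597
Var(d) = 1/78 + 1/23 = 0.0128205 + 0.0434783 = 0.0562988
z = d/√Var(d) = 0.361597 / √0.0562988 = 0.361597 / 0.237274 = 1.524

1.524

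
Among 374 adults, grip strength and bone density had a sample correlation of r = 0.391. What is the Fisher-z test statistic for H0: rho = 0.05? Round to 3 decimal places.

Fisher z: atanh(0.391) = 0.412980, atanh(0.05) = 0.050042
z = (z_r − z_0)·√(n−3) = (0.412980 − 0.050042)·√371 = 0.362938 · 19.261360 = 6.991

6.991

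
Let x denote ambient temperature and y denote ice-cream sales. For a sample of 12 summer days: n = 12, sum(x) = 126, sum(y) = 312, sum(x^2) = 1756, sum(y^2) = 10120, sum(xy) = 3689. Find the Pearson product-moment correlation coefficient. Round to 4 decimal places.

S_xy = nΣxy − ΣxΣy = 12·3689 − 126·312 = 44268 − 39312 = 4956
S_xx = nΣx² − (Σx)² = 12·1756 − 126² = 21072 − 15876 = 5196
S_yy = nΣy² − (Σy)² = 12·10120 − 312² = 121440 − 97344 = 24096
r = S_xy / √(S_xx·S_yy) = 4956 / √(5196·24096) = 4956 / √125202816 = 4956 / 11189.4064 = 0.4429

0.4429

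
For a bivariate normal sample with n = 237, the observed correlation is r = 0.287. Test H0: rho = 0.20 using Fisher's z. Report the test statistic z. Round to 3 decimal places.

1.416

Fisher z: atanh(0.287) = 0.295294, atanh(0.20) = 0.202733
z = (z_r − z_0)·√(n−3) = (0.295294 − 0.202733)·√234 = 0.092561 · 15.297059 = 1.416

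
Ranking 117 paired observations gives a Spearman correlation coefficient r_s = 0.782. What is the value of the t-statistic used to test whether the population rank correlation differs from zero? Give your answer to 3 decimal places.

t = r_s·√(n−2) / √(1−r_s²) with r_s = 0.782, n = 117
  = 0.782·√115 / √(1 − 0.611524)
  = 0.782·10.723805 / 0.623278
  = 8.386016 / 0.623278 = 13.455

13.455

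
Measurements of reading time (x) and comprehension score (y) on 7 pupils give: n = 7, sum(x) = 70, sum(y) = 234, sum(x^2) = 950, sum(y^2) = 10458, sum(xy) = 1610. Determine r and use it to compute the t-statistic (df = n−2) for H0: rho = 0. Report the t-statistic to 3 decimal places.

-4.598

Numerator: nΣxy − (Σx)(Σy) = 7·1610 − (70)(234) = -5110
Denominator: √[(nΣx²−(Σx)²)(nΣy²−(Σy)²)]
  nΣx²−(Σx)² = 7·950 − 4900 = 1750;  nΣy²−(Σy)² = 7·10458 − 54756 = 18450
  √(1750·18450) = √32287500 = 5682.2091
r = -5110 / 5682.2091 = -0.8993
t = r·√(n−2)/√(1−r²) = -0.8993·√5 / √(1−0.808740) = -2.010896 / 0.437333 = -4.598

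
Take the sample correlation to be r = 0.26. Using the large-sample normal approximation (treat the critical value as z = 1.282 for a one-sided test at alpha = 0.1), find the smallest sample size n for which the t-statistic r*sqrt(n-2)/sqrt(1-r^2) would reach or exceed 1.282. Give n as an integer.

25

r√(n−2)/√(1−r²) ≥ 1.282  ⇔  n−2 ≥ (1.282)²·(1−r²)/r²
(1−r²)/r² = (1−0.0676)/0.0676 = 13.7929
n ≥ 2 + 1.643524·13.7929 = 2 + 22.6690 = 24.6690
⌈24.6690⌉ = 25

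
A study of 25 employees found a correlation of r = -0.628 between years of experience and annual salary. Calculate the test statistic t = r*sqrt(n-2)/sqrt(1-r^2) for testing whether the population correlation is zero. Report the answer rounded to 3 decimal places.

-3.870

1 − r² = 1 − 0.394384 = 0.605616;  √(1−r²) = 0.778213
√(n−2) = √23 = 4.795832
t = r·√(n−2)/√(1−r²) = -0.628 · 4.795832 / 0.778213 = -3.870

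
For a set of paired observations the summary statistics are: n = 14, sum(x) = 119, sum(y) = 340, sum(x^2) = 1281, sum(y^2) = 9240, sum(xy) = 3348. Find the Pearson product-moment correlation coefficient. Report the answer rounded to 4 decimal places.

S_xy = nΣxy − ΣxΣy = 14·3348 − 119·340 = 46872 − 40460 = 6412
S_xx = nΣx² − (Σx)² = 14·1281 − 119² = 17934 − 14161 = 3773
S_yy = nΣy² − (Σy)² = 14·9240 − 340² = 129360 − 115600 = 13760
r = S_xy / √(S_xx·S_yy) = 6412 / √(3773·13760) = 6412 / √51916480 = 6412 / 7205.3092 = 0.8899

0.8899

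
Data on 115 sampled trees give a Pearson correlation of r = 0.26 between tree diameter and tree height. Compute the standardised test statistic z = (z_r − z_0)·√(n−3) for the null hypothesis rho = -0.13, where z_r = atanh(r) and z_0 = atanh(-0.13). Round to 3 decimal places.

Fisher z: atanh(0.26) = 0.266108, atanh(-0.13) = -0.130740
z = (z_r − z_0)·√(n−3) = (0.266108 − (-0.130740))·√112 = 0.396848 · 10.583005 = 4.200

4.200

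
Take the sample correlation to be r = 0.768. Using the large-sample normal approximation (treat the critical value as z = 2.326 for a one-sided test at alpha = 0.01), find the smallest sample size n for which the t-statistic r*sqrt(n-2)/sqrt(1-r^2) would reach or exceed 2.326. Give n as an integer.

6

Need r·√(n−2)/√(1−r²) ≥ 2.326
√(n−2) ≥ 2.326·√(1−0.589824) / 0.768 = 2.326·0.640450 / 0.768 = 1.9397
n−2 ≥ 3.7624  ⇒  n ≥ 5.7624
Smallest integer n = 6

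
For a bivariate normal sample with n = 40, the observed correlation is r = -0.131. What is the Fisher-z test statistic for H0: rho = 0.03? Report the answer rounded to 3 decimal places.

Fisher z: atanh(-0.131) = -0.131757, atanh(0.03) = 0.030009
z = (z_r − z_0)·√(n−3) = (-0.131757 − 0.030009)·√37 = -0.161766 · 6.082763 = -0.984

-0.984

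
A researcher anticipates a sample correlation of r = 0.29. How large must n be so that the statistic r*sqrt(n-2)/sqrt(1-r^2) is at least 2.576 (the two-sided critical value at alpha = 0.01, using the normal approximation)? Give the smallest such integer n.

75

r√(n−2)/√(1−r²) ≥ 2.576  ⇔  n−2 ≥ (2.576)²·(1−r²)/r²
(1−r²)/r² = (1−0.0841)/0.0841 = 10.8906
n ≥ 2 + 6.635776·10.8906 = 2 + 72.2676 = 74.2676
⌈74.2676⌉ = 75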